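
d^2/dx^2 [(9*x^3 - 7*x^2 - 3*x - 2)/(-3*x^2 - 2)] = 2*(81*x^3 - 72*x^2 - 162*x + 16)/(27*x^6 + 54*x^4 + 36*x^2 + 8)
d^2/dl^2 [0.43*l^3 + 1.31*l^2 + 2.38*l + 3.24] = 2.58*l + 2.62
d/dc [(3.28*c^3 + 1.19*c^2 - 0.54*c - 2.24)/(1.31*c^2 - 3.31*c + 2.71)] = (4.2968*c^4 - 21.7136*c^3 + 23.4349*c^2 + 12.3186*c - 8.8778)/(1.7161*c^4 - 8.6722*c^3 + 18.0563*c^2 - 17.9402*c + 7.3441)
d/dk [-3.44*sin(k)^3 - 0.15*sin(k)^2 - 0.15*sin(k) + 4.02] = (-0.3*sin(k) + 5.16*cos(2*k) - 5.31)*cos(k)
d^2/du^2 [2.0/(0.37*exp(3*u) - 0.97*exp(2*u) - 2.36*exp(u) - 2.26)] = ((-6.66*exp(2*u) + 7.76*exp(u) + 4.72)*(-0.37*exp(3*u) + 0.97*exp(2*u) + 2.36*exp(u) + 2.26) - 2.0*(-2.22*exp(2*u) + 3.88*exp(u) + 4.72)*(-1.11*exp(2*u) + 1.94*exp(u) + 2.36)*exp(u))*exp(u)/(-0.37*exp(3*u) + 0.97*exp(2*u) + 2.36*exp(u) + 2.26)^3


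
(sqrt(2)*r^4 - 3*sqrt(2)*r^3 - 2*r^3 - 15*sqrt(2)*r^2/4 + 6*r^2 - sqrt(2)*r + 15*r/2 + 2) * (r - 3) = sqrt(2)*r^5 - 6*sqrt(2)*r^4 - 2*r^4 + 21*sqrt(2)*r^3/4 + 12*r^3 - 21*r^2/2 + 41*sqrt(2)*r^2/4 - 41*r/2 + 3*sqrt(2)*r - 6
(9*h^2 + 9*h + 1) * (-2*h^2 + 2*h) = -18*h^4 + 16*h^2 + 2*h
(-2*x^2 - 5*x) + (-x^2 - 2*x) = -3*x^2 - 7*x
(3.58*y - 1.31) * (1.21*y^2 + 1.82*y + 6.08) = 4.3318*y^3 + 4.9305*y^2 + 19.3822*y - 7.9648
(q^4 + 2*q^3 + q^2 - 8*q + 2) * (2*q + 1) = 2*q^5 + 5*q^4 + 4*q^3 - 15*q^2 - 4*q + 2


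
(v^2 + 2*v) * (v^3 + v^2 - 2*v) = v^5 + 3*v^4 - 4*v^2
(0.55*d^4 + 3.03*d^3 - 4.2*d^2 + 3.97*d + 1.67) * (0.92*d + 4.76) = 0.506*d^5 + 5.4056*d^4 + 10.5588*d^3 - 16.3396*d^2 + 20.4336*d + 7.9492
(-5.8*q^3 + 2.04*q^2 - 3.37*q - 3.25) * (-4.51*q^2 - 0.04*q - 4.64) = 26.158*q^5 - 8.9684*q^4 + 42.0291*q^3 + 5.3267*q^2 + 15.7668*q + 15.08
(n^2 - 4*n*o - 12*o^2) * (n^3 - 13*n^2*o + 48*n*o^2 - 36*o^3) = n^5 - 17*n^4*o + 88*n^3*o^2 - 72*n^2*o^3 - 432*n*o^4 + 432*o^5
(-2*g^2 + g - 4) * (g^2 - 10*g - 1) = -2*g^4 + 21*g^3 - 12*g^2 + 39*g + 4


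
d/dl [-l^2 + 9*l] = 9 - 2*l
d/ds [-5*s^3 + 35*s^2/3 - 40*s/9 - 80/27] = -15*s^2 + 70*s/3 - 40/9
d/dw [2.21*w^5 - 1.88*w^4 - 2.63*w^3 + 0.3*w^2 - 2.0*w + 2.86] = 11.05*w^4 - 7.52*w^3 - 7.89*w^2 + 0.6*w - 2.0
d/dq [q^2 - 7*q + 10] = 2*q - 7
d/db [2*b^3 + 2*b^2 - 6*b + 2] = 6*b^2 + 4*b - 6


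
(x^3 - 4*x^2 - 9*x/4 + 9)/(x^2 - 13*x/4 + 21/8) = 2*(2*x^2 - 5*x - 12)/(4*x - 7)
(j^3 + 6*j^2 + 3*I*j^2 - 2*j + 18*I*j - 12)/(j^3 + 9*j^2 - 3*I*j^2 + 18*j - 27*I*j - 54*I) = (j^2 + 3*I*j - 2)/(j^2 + 3*j*(1 - I) - 9*I)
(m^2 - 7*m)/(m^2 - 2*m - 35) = m/(m + 5)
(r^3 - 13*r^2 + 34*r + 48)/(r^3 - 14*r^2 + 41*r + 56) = (r - 6)/(r - 7)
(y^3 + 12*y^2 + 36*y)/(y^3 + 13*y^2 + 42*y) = (y + 6)/(y + 7)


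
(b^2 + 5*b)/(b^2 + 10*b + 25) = b/(b + 5)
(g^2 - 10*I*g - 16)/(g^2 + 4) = (g - 8*I)/(g + 2*I)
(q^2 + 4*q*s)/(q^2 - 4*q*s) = (q + 4*s)/(q - 4*s)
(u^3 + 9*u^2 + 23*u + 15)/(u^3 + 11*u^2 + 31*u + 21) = (u + 5)/(u + 7)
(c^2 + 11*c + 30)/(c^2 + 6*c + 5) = (c + 6)/(c + 1)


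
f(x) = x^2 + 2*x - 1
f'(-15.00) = -28.00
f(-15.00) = 194.00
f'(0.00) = 2.00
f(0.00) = -1.00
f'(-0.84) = 0.32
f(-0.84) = -1.97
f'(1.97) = 5.94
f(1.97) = 6.82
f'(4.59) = 11.18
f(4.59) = 29.25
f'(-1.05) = -0.10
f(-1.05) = -2.00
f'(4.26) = 10.52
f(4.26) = 25.67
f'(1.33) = 4.66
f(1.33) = 3.43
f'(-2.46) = -2.92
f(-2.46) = 0.13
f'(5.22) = 12.44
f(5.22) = 36.69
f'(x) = 2*x + 2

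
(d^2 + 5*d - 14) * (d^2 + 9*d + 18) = d^4 + 14*d^3 + 49*d^2 - 36*d - 252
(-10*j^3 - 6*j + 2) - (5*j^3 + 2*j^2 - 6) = -15*j^3 - 2*j^2 - 6*j + 8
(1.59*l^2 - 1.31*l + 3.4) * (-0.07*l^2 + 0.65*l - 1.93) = -0.1113*l^4 + 1.1252*l^3 - 4.1582*l^2 + 4.7383*l - 6.562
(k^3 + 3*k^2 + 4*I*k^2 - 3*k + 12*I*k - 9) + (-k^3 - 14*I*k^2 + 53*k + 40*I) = 3*k^2 - 10*I*k^2 + 50*k + 12*I*k - 9 + 40*I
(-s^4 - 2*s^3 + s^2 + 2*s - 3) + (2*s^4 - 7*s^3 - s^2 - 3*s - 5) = s^4 - 9*s^3 - s - 8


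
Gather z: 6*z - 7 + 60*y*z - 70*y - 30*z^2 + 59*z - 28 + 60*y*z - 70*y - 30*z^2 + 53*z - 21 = -140*y - 60*z^2 + z*(120*y + 118) - 56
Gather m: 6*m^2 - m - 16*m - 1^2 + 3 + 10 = 6*m^2 - 17*m + 12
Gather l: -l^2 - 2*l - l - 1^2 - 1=-l^2 - 3*l - 2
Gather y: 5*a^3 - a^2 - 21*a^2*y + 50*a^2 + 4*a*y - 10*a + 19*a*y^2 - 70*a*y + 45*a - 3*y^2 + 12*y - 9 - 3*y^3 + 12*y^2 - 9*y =5*a^3 + 49*a^2 + 35*a - 3*y^3 + y^2*(19*a + 9) + y*(-21*a^2 - 66*a + 3) - 9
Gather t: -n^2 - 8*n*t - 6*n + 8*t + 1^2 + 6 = -n^2 - 6*n + t*(8 - 8*n) + 7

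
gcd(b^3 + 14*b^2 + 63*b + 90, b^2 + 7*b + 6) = b + 6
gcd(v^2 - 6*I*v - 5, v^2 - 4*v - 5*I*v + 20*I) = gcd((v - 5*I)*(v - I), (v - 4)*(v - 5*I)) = v - 5*I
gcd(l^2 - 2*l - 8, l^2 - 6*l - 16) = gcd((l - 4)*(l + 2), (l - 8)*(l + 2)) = l + 2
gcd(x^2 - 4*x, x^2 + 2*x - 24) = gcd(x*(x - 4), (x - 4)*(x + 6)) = x - 4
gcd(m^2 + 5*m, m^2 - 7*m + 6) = 1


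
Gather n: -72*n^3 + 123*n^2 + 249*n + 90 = -72*n^3 + 123*n^2 + 249*n + 90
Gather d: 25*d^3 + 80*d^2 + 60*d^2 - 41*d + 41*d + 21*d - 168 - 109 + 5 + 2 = 25*d^3 + 140*d^2 + 21*d - 270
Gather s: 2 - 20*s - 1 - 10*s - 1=-30*s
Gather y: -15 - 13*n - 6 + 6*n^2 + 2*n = 6*n^2 - 11*n - 21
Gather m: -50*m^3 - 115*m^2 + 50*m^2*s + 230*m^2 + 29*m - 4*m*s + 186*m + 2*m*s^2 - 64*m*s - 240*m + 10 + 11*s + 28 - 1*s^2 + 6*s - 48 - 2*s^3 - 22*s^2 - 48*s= -50*m^3 + m^2*(50*s + 115) + m*(2*s^2 - 68*s - 25) - 2*s^3 - 23*s^2 - 31*s - 10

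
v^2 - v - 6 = (v - 3)*(v + 2)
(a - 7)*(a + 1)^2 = a^3 - 5*a^2 - 13*a - 7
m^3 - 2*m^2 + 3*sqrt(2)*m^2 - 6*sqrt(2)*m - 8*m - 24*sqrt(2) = (m - 4)*(m + 2)*(m + 3*sqrt(2))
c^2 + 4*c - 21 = (c - 3)*(c + 7)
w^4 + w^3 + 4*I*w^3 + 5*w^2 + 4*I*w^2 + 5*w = w*(w + 1)*(w - I)*(w + 5*I)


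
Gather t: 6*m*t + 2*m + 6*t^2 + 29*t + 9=2*m + 6*t^2 + t*(6*m + 29) + 9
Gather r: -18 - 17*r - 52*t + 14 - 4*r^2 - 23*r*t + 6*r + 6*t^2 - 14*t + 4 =-4*r^2 + r*(-23*t - 11) + 6*t^2 - 66*t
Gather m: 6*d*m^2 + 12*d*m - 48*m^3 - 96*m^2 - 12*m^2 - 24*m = -48*m^3 + m^2*(6*d - 108) + m*(12*d - 24)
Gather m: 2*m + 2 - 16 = 2*m - 14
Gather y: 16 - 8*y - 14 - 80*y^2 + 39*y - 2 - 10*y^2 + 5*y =-90*y^2 + 36*y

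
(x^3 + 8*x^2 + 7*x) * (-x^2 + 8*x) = -x^5 + 57*x^3 + 56*x^2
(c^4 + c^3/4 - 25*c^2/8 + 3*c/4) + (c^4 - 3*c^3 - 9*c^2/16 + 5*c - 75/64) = 2*c^4 - 11*c^3/4 - 59*c^2/16 + 23*c/4 - 75/64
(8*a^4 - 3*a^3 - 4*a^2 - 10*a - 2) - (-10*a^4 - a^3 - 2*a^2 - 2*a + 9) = 18*a^4 - 2*a^3 - 2*a^2 - 8*a - 11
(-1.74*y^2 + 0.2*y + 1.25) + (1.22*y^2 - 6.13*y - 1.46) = -0.52*y^2 - 5.93*y - 0.21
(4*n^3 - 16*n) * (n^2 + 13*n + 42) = 4*n^5 + 52*n^4 + 152*n^3 - 208*n^2 - 672*n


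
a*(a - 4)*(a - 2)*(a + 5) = a^4 - a^3 - 22*a^2 + 40*a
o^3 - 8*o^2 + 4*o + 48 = (o - 6)*(o - 4)*(o + 2)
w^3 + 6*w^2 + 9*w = w*(w + 3)^2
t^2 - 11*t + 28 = (t - 7)*(t - 4)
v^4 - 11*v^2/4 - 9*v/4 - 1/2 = (v - 2)*(v + 1/2)^2*(v + 1)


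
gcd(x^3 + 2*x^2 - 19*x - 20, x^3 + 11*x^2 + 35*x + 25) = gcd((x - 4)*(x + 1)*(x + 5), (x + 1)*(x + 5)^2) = x^2 + 6*x + 5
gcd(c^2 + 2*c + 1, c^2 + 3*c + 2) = c + 1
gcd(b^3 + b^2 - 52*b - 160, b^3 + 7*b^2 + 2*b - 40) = b^2 + 9*b + 20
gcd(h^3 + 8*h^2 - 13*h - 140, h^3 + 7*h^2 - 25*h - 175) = h^2 + 12*h + 35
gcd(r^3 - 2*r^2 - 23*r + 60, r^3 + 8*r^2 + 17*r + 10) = r + 5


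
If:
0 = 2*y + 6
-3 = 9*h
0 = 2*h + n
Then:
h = -1/3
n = 2/3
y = -3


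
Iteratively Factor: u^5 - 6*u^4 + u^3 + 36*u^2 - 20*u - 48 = (u + 1)*(u^4 - 7*u^3 + 8*u^2 + 28*u - 48) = (u - 4)*(u + 1)*(u^3 - 3*u^2 - 4*u + 12) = (u - 4)*(u + 1)*(u + 2)*(u^2 - 5*u + 6) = (u - 4)*(u - 2)*(u + 1)*(u + 2)*(u - 3)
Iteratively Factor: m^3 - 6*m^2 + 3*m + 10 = (m - 5)*(m^2 - m - 2) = (m - 5)*(m - 2)*(m + 1)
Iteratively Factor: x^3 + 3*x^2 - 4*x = (x)*(x^2 + 3*x - 4) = x*(x - 1)*(x + 4)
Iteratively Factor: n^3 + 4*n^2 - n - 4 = (n + 1)*(n^2 + 3*n - 4) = (n - 1)*(n + 1)*(n + 4)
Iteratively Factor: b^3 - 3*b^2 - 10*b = (b)*(b^2 - 3*b - 10) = b*(b + 2)*(b - 5)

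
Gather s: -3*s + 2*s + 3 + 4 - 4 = 3 - s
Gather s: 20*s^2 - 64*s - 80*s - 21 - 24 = 20*s^2 - 144*s - 45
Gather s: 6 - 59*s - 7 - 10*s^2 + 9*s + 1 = -10*s^2 - 50*s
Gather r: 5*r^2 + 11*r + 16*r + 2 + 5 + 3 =5*r^2 + 27*r + 10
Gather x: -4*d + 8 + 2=10 - 4*d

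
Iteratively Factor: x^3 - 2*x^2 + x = (x)*(x^2 - 2*x + 1) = x*(x - 1)*(x - 1)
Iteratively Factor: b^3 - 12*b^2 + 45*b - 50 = (b - 5)*(b^2 - 7*b + 10) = (b - 5)^2*(b - 2)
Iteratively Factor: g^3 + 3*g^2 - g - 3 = (g + 3)*(g^2 - 1) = (g - 1)*(g + 3)*(g + 1)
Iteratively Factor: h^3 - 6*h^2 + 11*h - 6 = (h - 3)*(h^2 - 3*h + 2) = (h - 3)*(h - 1)*(h - 2)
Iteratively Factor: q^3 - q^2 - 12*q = (q - 4)*(q^2 + 3*q) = q*(q - 4)*(q + 3)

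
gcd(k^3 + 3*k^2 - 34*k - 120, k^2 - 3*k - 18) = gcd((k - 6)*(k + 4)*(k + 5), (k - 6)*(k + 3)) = k - 6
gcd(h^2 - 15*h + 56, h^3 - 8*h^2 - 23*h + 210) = h - 7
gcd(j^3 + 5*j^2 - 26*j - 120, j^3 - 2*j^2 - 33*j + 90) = j^2 + j - 30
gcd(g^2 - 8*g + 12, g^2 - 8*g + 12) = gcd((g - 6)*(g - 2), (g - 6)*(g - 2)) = g^2 - 8*g + 12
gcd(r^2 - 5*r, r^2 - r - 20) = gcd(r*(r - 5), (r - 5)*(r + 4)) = r - 5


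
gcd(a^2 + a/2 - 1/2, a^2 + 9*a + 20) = 1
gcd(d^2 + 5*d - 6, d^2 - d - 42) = d + 6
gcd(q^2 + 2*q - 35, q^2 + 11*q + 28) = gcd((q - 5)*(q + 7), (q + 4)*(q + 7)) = q + 7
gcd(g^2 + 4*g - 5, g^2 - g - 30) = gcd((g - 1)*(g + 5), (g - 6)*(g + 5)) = g + 5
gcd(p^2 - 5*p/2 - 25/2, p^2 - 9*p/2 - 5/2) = p - 5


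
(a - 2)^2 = a^2 - 4*a + 4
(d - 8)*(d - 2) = d^2 - 10*d + 16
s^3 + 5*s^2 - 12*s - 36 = (s - 3)*(s + 2)*(s + 6)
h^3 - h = h*(h - 1)*(h + 1)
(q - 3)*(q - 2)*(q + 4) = q^3 - q^2 - 14*q + 24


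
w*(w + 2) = w^2 + 2*w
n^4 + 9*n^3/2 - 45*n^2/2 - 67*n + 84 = (n - 4)*(n - 1)*(n + 7/2)*(n + 6)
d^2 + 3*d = d*(d + 3)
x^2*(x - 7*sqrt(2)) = x^3 - 7*sqrt(2)*x^2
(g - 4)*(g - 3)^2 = g^3 - 10*g^2 + 33*g - 36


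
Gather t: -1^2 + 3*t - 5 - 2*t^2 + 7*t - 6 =-2*t^2 + 10*t - 12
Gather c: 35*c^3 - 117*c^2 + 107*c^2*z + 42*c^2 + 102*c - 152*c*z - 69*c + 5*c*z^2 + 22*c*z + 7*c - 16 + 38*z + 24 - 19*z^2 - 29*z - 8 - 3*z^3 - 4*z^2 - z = 35*c^3 + c^2*(107*z - 75) + c*(5*z^2 - 130*z + 40) - 3*z^3 - 23*z^2 + 8*z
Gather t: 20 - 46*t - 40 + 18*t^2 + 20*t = 18*t^2 - 26*t - 20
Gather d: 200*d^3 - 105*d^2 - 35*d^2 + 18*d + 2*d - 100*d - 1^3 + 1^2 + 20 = 200*d^3 - 140*d^2 - 80*d + 20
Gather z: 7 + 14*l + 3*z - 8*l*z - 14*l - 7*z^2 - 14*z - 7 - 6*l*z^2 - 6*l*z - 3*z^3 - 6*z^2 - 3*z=-3*z^3 + z^2*(-6*l - 13) + z*(-14*l - 14)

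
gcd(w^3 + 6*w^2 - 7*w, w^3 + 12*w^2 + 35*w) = w^2 + 7*w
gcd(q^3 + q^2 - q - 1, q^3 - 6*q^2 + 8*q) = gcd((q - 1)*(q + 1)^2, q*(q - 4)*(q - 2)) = 1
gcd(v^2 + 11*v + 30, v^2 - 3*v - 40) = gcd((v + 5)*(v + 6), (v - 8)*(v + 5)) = v + 5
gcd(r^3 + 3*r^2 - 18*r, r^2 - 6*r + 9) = r - 3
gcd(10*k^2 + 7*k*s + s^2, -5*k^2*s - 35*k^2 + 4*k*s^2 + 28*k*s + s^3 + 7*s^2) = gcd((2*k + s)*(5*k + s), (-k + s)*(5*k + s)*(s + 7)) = 5*k + s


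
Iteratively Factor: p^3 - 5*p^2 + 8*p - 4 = (p - 2)*(p^2 - 3*p + 2) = (p - 2)^2*(p - 1)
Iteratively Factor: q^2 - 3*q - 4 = (q + 1)*(q - 4)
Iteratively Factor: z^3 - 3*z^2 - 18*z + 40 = (z + 4)*(z^2 - 7*z + 10) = (z - 2)*(z + 4)*(z - 5)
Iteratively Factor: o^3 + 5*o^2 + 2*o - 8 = (o + 4)*(o^2 + o - 2) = (o - 1)*(o + 4)*(o + 2)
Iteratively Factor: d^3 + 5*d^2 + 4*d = (d + 1)*(d^2 + 4*d) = d*(d + 1)*(d + 4)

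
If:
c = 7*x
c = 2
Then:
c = 2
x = 2/7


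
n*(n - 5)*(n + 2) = n^3 - 3*n^2 - 10*n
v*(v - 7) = v^2 - 7*v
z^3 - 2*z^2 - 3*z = z*(z - 3)*(z + 1)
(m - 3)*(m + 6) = m^2 + 3*m - 18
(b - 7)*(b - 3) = b^2 - 10*b + 21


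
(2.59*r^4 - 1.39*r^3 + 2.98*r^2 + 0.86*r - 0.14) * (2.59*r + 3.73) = 6.7081*r^5 + 6.0606*r^4 + 2.5335*r^3 + 13.3428*r^2 + 2.8452*r - 0.5222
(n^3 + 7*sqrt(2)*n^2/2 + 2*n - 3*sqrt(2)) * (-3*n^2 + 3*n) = -3*n^5 - 21*sqrt(2)*n^4/2 + 3*n^4 - 6*n^3 + 21*sqrt(2)*n^3/2 + 6*n^2 + 9*sqrt(2)*n^2 - 9*sqrt(2)*n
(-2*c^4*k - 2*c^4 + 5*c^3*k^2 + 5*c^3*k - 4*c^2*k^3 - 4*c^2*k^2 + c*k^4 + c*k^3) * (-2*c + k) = 4*c^5*k + 4*c^5 - 12*c^4*k^2 - 12*c^4*k + 13*c^3*k^3 + 13*c^3*k^2 - 6*c^2*k^4 - 6*c^2*k^3 + c*k^5 + c*k^4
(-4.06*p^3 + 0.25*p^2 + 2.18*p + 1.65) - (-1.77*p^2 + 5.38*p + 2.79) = -4.06*p^3 + 2.02*p^2 - 3.2*p - 1.14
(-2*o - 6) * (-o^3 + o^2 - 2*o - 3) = 2*o^4 + 4*o^3 - 2*o^2 + 18*o + 18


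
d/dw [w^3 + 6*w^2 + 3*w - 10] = 3*w^2 + 12*w + 3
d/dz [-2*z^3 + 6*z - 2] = 6 - 6*z^2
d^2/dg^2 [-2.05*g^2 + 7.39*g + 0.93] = -4.10000000000000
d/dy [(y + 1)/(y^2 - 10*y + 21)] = (y^2 - 10*y - 2*(y - 5)*(y + 1) + 21)/(y^2 - 10*y + 21)^2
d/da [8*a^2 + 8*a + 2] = 16*a + 8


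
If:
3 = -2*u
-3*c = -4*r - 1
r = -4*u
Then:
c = 25/3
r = 6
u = -3/2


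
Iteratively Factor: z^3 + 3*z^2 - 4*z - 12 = (z + 2)*(z^2 + z - 6) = (z - 2)*(z + 2)*(z + 3)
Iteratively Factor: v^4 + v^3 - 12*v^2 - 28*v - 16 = (v - 4)*(v^3 + 5*v^2 + 8*v + 4) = (v - 4)*(v + 2)*(v^2 + 3*v + 2) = (v - 4)*(v + 2)^2*(v + 1)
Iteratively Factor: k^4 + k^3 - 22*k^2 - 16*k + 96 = (k + 3)*(k^3 - 2*k^2 - 16*k + 32) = (k - 4)*(k + 3)*(k^2 + 2*k - 8) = (k - 4)*(k + 3)*(k + 4)*(k - 2)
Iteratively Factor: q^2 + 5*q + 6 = (q + 2)*(q + 3)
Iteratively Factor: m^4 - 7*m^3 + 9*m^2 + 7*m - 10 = (m - 2)*(m^3 - 5*m^2 - m + 5) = (m - 2)*(m - 1)*(m^2 - 4*m - 5) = (m - 2)*(m - 1)*(m + 1)*(m - 5)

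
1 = 1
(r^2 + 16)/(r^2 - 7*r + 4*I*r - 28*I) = (r - 4*I)/(r - 7)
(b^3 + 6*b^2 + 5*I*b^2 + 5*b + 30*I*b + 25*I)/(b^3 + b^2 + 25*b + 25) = (b + 5)/(b - 5*I)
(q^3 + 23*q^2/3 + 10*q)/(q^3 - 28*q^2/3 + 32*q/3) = (3*q^2 + 23*q + 30)/(3*q^2 - 28*q + 32)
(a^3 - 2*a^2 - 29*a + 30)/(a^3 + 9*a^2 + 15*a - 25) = (a - 6)/(a + 5)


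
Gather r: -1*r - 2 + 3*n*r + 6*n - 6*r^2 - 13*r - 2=6*n - 6*r^2 + r*(3*n - 14) - 4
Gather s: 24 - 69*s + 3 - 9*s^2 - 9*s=-9*s^2 - 78*s + 27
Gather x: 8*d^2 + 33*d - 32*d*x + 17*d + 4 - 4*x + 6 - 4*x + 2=8*d^2 + 50*d + x*(-32*d - 8) + 12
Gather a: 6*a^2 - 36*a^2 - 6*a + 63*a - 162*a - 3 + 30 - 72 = -30*a^2 - 105*a - 45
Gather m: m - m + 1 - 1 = 0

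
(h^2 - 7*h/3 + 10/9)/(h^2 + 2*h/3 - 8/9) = (3*h - 5)/(3*h + 4)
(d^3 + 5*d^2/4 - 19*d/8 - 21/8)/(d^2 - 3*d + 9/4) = (4*d^2 + 11*d + 7)/(2*(2*d - 3))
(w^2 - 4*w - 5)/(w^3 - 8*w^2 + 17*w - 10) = (w + 1)/(w^2 - 3*w + 2)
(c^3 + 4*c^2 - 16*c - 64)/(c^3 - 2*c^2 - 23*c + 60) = (c^2 + 8*c + 16)/(c^2 + 2*c - 15)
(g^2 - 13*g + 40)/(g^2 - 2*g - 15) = (g - 8)/(g + 3)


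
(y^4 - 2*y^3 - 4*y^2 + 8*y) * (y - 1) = y^5 - 3*y^4 - 2*y^3 + 12*y^2 - 8*y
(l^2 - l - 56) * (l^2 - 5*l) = l^4 - 6*l^3 - 51*l^2 + 280*l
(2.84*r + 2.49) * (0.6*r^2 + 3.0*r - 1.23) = 1.704*r^3 + 10.014*r^2 + 3.9768*r - 3.0627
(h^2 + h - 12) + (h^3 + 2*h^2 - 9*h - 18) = h^3 + 3*h^2 - 8*h - 30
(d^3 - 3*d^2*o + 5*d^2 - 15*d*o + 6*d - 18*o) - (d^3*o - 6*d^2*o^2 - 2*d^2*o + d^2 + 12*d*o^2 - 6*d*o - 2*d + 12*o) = -d^3*o + d^3 + 6*d^2*o^2 - d^2*o + 4*d^2 - 12*d*o^2 - 9*d*o + 8*d - 30*o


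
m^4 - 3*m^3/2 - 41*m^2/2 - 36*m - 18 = (m - 6)*(m + 1)*(m + 3/2)*(m + 2)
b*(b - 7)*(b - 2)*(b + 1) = b^4 - 8*b^3 + 5*b^2 + 14*b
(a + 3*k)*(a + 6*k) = a^2 + 9*a*k + 18*k^2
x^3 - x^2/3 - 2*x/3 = x*(x - 1)*(x + 2/3)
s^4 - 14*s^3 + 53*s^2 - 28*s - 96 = (s - 8)*(s - 4)*(s - 3)*(s + 1)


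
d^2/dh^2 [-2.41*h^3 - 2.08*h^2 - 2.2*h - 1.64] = -14.46*h - 4.16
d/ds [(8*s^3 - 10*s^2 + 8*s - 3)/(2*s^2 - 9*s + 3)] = (16*s^4 - 144*s^3 + 146*s^2 - 48*s - 3)/(4*s^4 - 36*s^3 + 93*s^2 - 54*s + 9)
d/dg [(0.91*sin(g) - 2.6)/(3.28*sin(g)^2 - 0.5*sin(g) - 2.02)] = (-2.9848*sin(g)^2 + 17.056*sin(g) - 3.1382)*cos(g)/(10.7584*sin(g)^4 - 3.28*sin(g)^3 - 13.0012*sin(g)^2 + 2.02*sin(g) + 4.0804)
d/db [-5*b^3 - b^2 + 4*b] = -15*b^2 - 2*b + 4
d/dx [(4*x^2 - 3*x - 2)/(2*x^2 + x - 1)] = 5*(2*x^2 + 1)/(4*x^4 + 4*x^3 - 3*x^2 - 2*x + 1)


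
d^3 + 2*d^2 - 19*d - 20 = (d - 4)*(d + 1)*(d + 5)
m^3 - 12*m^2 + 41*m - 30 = (m - 6)*(m - 5)*(m - 1)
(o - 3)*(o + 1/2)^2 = o^3 - 2*o^2 - 11*o/4 - 3/4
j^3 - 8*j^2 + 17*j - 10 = (j - 5)*(j - 2)*(j - 1)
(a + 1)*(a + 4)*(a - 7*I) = a^3 + 5*a^2 - 7*I*a^2 + 4*a - 35*I*a - 28*I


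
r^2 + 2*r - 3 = (r - 1)*(r + 3)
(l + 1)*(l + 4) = l^2 + 5*l + 4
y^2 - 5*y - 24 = (y - 8)*(y + 3)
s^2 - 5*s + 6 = (s - 3)*(s - 2)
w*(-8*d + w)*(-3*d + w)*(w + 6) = 24*d^2*w^2 + 144*d^2*w - 11*d*w^3 - 66*d*w^2 + w^4 + 6*w^3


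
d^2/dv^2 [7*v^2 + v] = 14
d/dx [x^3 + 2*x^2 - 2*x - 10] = 3*x^2 + 4*x - 2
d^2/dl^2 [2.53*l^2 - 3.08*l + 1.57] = 5.06000000000000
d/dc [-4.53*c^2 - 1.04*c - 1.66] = -9.06*c - 1.04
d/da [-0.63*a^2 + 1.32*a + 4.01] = 1.32 - 1.26*a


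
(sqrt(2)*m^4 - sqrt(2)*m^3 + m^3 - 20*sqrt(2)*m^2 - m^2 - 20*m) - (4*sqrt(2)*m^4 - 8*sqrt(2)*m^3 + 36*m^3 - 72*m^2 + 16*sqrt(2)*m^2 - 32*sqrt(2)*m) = -3*sqrt(2)*m^4 - 35*m^3 + 7*sqrt(2)*m^3 - 36*sqrt(2)*m^2 + 71*m^2 - 20*m + 32*sqrt(2)*m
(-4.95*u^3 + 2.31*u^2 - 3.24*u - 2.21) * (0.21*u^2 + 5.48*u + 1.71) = -1.0395*u^5 - 26.6409*u^4 + 3.5139*u^3 - 14.2692*u^2 - 17.6512*u - 3.7791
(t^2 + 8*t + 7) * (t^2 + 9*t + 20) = t^4 + 17*t^3 + 99*t^2 + 223*t + 140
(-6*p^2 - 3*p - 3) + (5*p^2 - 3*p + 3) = -p^2 - 6*p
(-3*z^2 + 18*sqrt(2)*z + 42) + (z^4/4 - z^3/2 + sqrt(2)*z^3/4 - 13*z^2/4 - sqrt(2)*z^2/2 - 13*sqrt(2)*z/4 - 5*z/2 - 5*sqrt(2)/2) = z^4/4 - z^3/2 + sqrt(2)*z^3/4 - 25*z^2/4 - sqrt(2)*z^2/2 - 5*z/2 + 59*sqrt(2)*z/4 - 5*sqrt(2)/2 + 42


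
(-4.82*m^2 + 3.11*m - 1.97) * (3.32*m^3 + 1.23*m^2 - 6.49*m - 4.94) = -16.0024*m^5 + 4.3966*m^4 + 28.5667*m^3 + 1.2038*m^2 - 2.5781*m + 9.7318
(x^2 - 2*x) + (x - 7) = x^2 - x - 7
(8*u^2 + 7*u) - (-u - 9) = 8*u^2 + 8*u + 9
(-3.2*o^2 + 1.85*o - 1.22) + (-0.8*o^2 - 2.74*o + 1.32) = -4.0*o^2 - 0.89*o + 0.1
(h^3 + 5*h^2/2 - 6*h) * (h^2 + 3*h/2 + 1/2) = h^5 + 4*h^4 - 7*h^3/4 - 31*h^2/4 - 3*h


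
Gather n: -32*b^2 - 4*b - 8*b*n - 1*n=-32*b^2 - 4*b + n*(-8*b - 1)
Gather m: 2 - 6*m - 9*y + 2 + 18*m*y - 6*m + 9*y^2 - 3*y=m*(18*y - 12) + 9*y^2 - 12*y + 4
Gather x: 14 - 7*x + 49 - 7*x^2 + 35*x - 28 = -7*x^2 + 28*x + 35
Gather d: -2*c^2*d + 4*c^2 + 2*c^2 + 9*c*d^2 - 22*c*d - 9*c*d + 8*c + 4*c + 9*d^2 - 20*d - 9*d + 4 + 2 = 6*c^2 + 12*c + d^2*(9*c + 9) + d*(-2*c^2 - 31*c - 29) + 6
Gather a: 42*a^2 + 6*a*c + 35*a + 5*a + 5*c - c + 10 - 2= 42*a^2 + a*(6*c + 40) + 4*c + 8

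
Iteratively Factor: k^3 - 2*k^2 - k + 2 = (k - 2)*(k^2 - 1) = (k - 2)*(k - 1)*(k + 1)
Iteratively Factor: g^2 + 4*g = (g + 4)*(g)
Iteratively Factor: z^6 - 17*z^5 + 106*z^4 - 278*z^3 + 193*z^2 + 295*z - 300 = (z - 5)*(z^5 - 12*z^4 + 46*z^3 - 48*z^2 - 47*z + 60) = (z - 5)*(z - 3)*(z^4 - 9*z^3 + 19*z^2 + 9*z - 20) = (z - 5)^2*(z - 3)*(z^3 - 4*z^2 - z + 4) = (z - 5)^2*(z - 3)*(z + 1)*(z^2 - 5*z + 4) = (z - 5)^2*(z - 4)*(z - 3)*(z + 1)*(z - 1)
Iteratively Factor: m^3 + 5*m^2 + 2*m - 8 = (m + 4)*(m^2 + m - 2) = (m - 1)*(m + 4)*(m + 2)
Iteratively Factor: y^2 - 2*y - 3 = (y + 1)*(y - 3)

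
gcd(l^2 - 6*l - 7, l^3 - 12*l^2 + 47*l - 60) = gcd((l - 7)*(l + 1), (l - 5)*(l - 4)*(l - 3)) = 1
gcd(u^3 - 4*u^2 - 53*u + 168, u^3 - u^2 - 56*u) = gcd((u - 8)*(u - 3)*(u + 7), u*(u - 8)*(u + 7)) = u^2 - u - 56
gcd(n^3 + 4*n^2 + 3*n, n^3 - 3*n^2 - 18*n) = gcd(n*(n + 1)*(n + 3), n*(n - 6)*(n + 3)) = n^2 + 3*n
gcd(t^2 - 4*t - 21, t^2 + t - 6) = t + 3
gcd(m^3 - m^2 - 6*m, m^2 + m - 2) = m + 2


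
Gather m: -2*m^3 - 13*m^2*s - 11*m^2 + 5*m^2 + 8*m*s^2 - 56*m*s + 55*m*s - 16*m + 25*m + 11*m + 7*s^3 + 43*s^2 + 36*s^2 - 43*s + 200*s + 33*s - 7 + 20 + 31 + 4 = -2*m^3 + m^2*(-13*s - 6) + m*(8*s^2 - s + 20) + 7*s^3 + 79*s^2 + 190*s + 48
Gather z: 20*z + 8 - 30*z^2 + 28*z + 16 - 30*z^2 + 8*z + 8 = -60*z^2 + 56*z + 32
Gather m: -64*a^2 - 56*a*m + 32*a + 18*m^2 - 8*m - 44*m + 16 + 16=-64*a^2 + 32*a + 18*m^2 + m*(-56*a - 52) + 32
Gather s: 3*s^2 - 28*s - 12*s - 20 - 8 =3*s^2 - 40*s - 28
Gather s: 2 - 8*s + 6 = 8 - 8*s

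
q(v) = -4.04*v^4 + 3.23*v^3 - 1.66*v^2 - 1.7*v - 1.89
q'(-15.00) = 56768.35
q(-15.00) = -215776.14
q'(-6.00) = 3857.62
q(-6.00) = -5984.97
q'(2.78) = -283.24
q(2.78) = -191.35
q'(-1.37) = 62.59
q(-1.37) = -25.21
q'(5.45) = -2347.94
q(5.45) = -3101.84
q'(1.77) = -66.83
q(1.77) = -31.84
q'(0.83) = -7.02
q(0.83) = -4.52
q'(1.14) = -16.83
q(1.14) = -8.02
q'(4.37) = -1179.77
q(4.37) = -1244.82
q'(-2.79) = 433.95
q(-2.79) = -325.01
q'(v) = -16.16*v^3 + 9.69*v^2 - 3.32*v - 1.7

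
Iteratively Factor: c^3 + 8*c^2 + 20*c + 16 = (c + 4)*(c^2 + 4*c + 4) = (c + 2)*(c + 4)*(c + 2)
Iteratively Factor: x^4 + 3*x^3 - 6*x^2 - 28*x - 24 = (x + 2)*(x^3 + x^2 - 8*x - 12) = (x - 3)*(x + 2)*(x^2 + 4*x + 4) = (x - 3)*(x + 2)^2*(x + 2)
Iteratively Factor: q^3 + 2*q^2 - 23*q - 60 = (q + 3)*(q^2 - q - 20) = (q - 5)*(q + 3)*(q + 4)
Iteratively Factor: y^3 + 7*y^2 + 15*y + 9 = (y + 3)*(y^2 + 4*y + 3) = (y + 1)*(y + 3)*(y + 3)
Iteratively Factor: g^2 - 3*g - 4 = (g + 1)*(g - 4)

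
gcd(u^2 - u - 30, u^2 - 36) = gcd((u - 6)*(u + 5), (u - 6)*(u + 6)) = u - 6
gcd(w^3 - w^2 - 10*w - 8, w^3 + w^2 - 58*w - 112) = w + 2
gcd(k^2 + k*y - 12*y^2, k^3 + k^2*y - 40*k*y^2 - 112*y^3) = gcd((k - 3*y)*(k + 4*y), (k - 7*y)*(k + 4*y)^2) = k + 4*y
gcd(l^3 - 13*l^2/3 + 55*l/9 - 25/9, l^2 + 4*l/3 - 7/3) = l - 1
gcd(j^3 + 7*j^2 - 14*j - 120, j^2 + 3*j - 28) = j - 4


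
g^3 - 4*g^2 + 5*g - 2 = (g - 2)*(g - 1)^2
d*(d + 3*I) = d^2 + 3*I*d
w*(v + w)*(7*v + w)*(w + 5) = 7*v^2*w^2 + 35*v^2*w + 8*v*w^3 + 40*v*w^2 + w^4 + 5*w^3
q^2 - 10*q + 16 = (q - 8)*(q - 2)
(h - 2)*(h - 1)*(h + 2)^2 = h^4 + h^3 - 6*h^2 - 4*h + 8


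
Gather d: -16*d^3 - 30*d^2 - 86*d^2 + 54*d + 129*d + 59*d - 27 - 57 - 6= -16*d^3 - 116*d^2 + 242*d - 90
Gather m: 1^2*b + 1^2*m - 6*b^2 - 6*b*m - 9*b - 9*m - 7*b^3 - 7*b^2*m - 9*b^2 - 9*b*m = -7*b^3 - 15*b^2 - 8*b + m*(-7*b^2 - 15*b - 8)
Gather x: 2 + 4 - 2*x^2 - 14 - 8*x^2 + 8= -10*x^2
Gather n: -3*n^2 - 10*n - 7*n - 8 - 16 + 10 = -3*n^2 - 17*n - 14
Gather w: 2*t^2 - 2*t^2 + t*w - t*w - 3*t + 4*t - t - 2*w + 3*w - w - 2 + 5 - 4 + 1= 0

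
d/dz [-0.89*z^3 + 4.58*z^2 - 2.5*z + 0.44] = -2.67*z^2 + 9.16*z - 2.5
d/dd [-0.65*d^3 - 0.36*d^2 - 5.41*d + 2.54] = -1.95*d^2 - 0.72*d - 5.41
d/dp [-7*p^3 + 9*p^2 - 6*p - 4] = -21*p^2 + 18*p - 6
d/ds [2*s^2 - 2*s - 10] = 4*s - 2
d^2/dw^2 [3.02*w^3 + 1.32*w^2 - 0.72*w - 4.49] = 18.12*w + 2.64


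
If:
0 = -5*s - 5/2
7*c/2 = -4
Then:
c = -8/7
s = -1/2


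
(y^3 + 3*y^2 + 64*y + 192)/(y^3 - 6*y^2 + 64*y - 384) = (y + 3)/(y - 6)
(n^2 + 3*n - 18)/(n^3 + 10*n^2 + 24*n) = (n - 3)/(n*(n + 4))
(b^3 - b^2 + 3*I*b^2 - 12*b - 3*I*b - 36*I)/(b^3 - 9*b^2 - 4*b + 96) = (b + 3*I)/(b - 8)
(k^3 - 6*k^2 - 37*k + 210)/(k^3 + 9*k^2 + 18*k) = (k^2 - 12*k + 35)/(k*(k + 3))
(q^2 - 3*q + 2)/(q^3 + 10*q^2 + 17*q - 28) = (q - 2)/(q^2 + 11*q + 28)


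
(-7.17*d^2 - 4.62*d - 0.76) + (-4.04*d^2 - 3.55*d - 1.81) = -11.21*d^2 - 8.17*d - 2.57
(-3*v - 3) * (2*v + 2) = -6*v^2 - 12*v - 6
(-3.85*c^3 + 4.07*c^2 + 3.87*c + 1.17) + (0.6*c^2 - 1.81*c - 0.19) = -3.85*c^3 + 4.67*c^2 + 2.06*c + 0.98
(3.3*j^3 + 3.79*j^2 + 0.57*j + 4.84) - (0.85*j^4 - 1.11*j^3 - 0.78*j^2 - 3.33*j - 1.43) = -0.85*j^4 + 4.41*j^3 + 4.57*j^2 + 3.9*j + 6.27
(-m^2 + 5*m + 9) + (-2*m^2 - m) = -3*m^2 + 4*m + 9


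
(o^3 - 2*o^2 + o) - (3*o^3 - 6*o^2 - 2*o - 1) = -2*o^3 + 4*o^2 + 3*o + 1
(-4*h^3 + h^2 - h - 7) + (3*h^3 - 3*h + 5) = -h^3 + h^2 - 4*h - 2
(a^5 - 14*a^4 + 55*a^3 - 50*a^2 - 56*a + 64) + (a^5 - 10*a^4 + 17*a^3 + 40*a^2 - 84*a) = 2*a^5 - 24*a^4 + 72*a^3 - 10*a^2 - 140*a + 64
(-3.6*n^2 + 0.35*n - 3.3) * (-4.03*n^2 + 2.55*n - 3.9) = 14.508*n^4 - 10.5905*n^3 + 28.2315*n^2 - 9.78*n + 12.87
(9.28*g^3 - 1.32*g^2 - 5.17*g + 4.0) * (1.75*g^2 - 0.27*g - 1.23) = 16.24*g^5 - 4.8156*g^4 - 20.1055*g^3 + 10.0195*g^2 + 5.2791*g - 4.92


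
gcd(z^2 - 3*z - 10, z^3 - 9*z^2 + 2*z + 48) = z + 2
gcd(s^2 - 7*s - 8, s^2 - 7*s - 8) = s^2 - 7*s - 8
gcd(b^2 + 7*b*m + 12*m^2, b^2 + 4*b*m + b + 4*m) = b + 4*m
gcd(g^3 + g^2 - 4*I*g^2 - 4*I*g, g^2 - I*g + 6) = 1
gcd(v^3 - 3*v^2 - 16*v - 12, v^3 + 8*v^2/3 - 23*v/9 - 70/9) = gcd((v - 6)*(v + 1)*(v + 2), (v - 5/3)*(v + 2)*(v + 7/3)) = v + 2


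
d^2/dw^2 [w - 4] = 0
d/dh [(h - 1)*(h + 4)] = 2*h + 3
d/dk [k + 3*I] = 1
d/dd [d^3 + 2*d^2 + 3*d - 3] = 3*d^2 + 4*d + 3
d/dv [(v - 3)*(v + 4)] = 2*v + 1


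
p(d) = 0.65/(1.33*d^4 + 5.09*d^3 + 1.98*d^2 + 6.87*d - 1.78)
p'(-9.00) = 0.00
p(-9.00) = 0.00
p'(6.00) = -0.00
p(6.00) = 0.00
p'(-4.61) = 0.01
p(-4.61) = 0.01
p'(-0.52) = -0.18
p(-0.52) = -0.12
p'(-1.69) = -0.03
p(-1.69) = -0.03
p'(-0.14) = -0.58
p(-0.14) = -0.24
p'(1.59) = -0.03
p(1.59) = 0.02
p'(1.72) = -0.02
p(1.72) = 0.01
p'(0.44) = -1.76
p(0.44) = 0.31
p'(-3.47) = 0.06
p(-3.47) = -0.03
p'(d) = 0.65*(-5.32*d^3 - 15.27*d^2 - 3.96*d - 6.87)/(1.33*d^4 + 5.09*d^3 + 1.98*d^2 + 6.87*d - 1.78)^2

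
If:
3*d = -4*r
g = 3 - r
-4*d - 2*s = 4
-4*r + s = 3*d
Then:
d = -1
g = 9/4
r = 3/4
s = 0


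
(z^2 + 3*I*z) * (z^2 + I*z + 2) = z^4 + 4*I*z^3 - z^2 + 6*I*z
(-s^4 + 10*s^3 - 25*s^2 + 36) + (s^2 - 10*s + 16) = -s^4 + 10*s^3 - 24*s^2 - 10*s + 52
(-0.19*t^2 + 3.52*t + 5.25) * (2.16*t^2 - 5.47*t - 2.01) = -0.4104*t^4 + 8.6425*t^3 - 7.5325*t^2 - 35.7927*t - 10.5525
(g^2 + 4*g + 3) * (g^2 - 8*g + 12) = g^4 - 4*g^3 - 17*g^2 + 24*g + 36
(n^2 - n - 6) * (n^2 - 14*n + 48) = n^4 - 15*n^3 + 56*n^2 + 36*n - 288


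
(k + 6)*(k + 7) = k^2 + 13*k + 42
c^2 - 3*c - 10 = (c - 5)*(c + 2)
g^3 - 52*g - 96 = (g - 8)*(g + 2)*(g + 6)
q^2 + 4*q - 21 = (q - 3)*(q + 7)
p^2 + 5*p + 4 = (p + 1)*(p + 4)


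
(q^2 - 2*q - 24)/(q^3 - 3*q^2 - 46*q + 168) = (q + 4)/(q^2 + 3*q - 28)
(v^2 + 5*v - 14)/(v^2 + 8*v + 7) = (v - 2)/(v + 1)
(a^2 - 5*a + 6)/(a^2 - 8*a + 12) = (a - 3)/(a - 6)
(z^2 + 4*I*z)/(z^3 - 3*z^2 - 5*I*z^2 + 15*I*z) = (z + 4*I)/(z^2 - 3*z - 5*I*z + 15*I)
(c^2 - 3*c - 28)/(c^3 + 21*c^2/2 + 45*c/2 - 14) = 2*(c - 7)/(2*c^2 + 13*c - 7)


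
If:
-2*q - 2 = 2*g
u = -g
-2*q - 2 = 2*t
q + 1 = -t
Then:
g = -u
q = u - 1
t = -u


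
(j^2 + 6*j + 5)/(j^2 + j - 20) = (j + 1)/(j - 4)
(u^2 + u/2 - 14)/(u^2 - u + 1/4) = 2*(2*u^2 + u - 28)/(4*u^2 - 4*u + 1)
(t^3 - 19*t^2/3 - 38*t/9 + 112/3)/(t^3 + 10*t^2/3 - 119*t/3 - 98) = (t - 8/3)/(t + 7)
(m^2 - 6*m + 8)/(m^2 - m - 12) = (m - 2)/(m + 3)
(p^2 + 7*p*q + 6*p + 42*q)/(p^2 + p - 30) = (p + 7*q)/(p - 5)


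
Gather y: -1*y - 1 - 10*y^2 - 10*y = -10*y^2 - 11*y - 1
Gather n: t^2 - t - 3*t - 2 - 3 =t^2 - 4*t - 5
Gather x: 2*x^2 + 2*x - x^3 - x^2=-x^3 + x^2 + 2*x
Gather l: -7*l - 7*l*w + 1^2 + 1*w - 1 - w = l*(-7*w - 7)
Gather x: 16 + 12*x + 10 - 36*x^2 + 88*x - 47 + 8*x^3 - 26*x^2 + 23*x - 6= 8*x^3 - 62*x^2 + 123*x - 27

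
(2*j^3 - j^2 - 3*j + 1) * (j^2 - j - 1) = 2*j^5 - 3*j^4 - 4*j^3 + 5*j^2 + 2*j - 1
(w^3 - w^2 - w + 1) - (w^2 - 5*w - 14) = w^3 - 2*w^2 + 4*w + 15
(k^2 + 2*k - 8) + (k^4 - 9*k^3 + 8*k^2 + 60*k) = k^4 - 9*k^3 + 9*k^2 + 62*k - 8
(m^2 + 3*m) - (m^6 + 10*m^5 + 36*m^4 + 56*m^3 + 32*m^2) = -m^6 - 10*m^5 - 36*m^4 - 56*m^3 - 31*m^2 + 3*m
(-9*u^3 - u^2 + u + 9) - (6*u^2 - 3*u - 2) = -9*u^3 - 7*u^2 + 4*u + 11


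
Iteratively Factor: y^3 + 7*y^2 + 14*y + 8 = (y + 2)*(y^2 + 5*y + 4) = (y + 1)*(y + 2)*(y + 4)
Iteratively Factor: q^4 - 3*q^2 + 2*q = (q - 1)*(q^3 + q^2 - 2*q) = (q - 1)*(q + 2)*(q^2 - q) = (q - 1)^2*(q + 2)*(q)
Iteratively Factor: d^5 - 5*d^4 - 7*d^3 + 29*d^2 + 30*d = (d - 5)*(d^4 - 7*d^2 - 6*d) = (d - 5)*(d + 1)*(d^3 - d^2 - 6*d) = (d - 5)*(d - 3)*(d + 1)*(d^2 + 2*d) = (d - 5)*(d - 3)*(d + 1)*(d + 2)*(d)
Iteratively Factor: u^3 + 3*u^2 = (u + 3)*(u^2) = u*(u + 3)*(u)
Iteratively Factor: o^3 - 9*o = (o - 3)*(o^2 + 3*o) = o*(o - 3)*(o + 3)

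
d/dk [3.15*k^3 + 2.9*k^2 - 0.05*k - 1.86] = 9.45*k^2 + 5.8*k - 0.05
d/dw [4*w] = 4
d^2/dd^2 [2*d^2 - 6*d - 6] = 4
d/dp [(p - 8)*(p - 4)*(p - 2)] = 3*p^2 - 28*p + 56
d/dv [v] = 1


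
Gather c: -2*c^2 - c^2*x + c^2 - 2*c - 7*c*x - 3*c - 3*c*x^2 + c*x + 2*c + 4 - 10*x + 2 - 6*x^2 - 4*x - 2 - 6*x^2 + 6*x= c^2*(-x - 1) + c*(-3*x^2 - 6*x - 3) - 12*x^2 - 8*x + 4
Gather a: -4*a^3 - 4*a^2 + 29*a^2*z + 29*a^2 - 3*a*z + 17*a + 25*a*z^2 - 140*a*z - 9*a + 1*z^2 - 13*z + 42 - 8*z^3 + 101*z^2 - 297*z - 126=-4*a^3 + a^2*(29*z + 25) + a*(25*z^2 - 143*z + 8) - 8*z^3 + 102*z^2 - 310*z - 84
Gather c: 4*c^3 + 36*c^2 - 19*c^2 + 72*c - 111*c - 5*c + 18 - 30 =4*c^3 + 17*c^2 - 44*c - 12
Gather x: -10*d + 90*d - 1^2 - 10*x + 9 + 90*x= 80*d + 80*x + 8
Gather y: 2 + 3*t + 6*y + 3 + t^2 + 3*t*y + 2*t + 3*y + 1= t^2 + 5*t + y*(3*t + 9) + 6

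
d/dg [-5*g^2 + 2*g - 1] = 2 - 10*g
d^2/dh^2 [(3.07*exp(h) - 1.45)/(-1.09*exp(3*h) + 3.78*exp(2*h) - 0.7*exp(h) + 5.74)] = (-14.589868*exp(6*h) + 53.451747*exp(5*h) - 100.212938*exp(4*h) - 172.738706*exp(3*h) + 469.800954*exp(2*h) - 137.46852*exp(h) - 95.323032)*exp(h)/(1.295029*exp(9*h) - 13.473054*exp(8*h) + 49.218078*exp(7*h) - 91.774074*exp(6*h) + 173.507628*exp(5*h) - 277.880568*exp(4*h) + 199.209892*exp(3*h) - 382.063584*exp(2*h) + 69.18996*exp(h) - 189.119224)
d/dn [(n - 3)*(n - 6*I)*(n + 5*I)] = 3*n^2 - 2*n*(3 + I) + 30 + 3*I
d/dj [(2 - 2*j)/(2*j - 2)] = 0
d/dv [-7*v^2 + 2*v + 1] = 2 - 14*v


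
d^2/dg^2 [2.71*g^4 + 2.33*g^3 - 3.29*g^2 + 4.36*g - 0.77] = 32.52*g^2 + 13.98*g - 6.58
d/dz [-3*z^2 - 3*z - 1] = -6*z - 3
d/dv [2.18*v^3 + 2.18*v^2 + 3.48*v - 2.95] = 6.54*v^2 + 4.36*v + 3.48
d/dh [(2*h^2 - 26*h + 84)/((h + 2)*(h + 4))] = 2*(19*h^2 - 68*h - 356)/(h^4 + 12*h^3 + 52*h^2 + 96*h + 64)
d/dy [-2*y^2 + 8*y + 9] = 8 - 4*y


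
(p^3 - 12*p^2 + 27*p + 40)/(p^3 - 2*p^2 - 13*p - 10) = (p - 8)/(p + 2)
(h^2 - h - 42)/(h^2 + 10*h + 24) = (h - 7)/(h + 4)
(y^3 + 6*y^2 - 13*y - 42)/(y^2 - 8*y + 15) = (y^2 + 9*y + 14)/(y - 5)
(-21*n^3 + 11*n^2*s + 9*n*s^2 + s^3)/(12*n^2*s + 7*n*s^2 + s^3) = (-7*n^2 + 6*n*s + s^2)/(s*(4*n + s))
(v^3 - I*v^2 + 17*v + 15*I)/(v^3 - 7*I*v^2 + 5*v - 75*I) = (v + I)/(v - 5*I)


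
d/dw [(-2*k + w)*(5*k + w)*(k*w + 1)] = -10*k^3 + 6*k^2*w + 3*k*w^2 + 3*k + 2*w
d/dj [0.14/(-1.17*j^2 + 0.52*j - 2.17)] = (0.3276*j - 0.0728)/(1.17*j^2 - 0.52*j + 2.17)^2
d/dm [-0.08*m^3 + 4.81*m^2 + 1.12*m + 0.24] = -0.24*m^2 + 9.62*m + 1.12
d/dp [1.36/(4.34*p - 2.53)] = -5.9024/(4.34*p - 2.53)^2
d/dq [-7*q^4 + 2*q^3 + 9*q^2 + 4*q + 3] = -28*q^3 + 6*q^2 + 18*q + 4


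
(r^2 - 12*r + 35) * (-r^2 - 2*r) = -r^4 + 10*r^3 - 11*r^2 - 70*r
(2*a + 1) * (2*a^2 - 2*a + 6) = 4*a^3 - 2*a^2 + 10*a + 6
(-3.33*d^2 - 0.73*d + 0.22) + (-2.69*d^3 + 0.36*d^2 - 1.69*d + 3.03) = -2.69*d^3 - 2.97*d^2 - 2.42*d + 3.25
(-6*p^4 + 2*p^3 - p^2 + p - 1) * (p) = -6*p^5 + 2*p^4 - p^3 + p^2 - p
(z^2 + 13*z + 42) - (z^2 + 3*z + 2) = 10*z + 40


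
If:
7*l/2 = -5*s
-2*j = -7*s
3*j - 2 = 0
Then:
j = 2/3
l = -40/147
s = 4/21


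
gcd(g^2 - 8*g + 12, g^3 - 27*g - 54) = g - 6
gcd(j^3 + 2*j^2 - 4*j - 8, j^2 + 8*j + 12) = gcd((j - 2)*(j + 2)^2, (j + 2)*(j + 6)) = j + 2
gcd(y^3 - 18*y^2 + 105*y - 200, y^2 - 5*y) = y - 5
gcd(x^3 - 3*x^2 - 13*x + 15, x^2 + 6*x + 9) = x + 3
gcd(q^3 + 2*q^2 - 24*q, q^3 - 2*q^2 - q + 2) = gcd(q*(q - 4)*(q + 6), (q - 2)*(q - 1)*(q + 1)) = 1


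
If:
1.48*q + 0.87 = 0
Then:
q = -0.59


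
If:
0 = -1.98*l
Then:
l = 0.00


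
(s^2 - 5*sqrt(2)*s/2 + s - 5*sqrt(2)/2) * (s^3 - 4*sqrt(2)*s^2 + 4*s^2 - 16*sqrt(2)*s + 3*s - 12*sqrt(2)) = s^5 - 13*sqrt(2)*s^4/2 + 5*s^4 - 65*sqrt(2)*s^3/2 + 27*s^3 - 91*sqrt(2)*s^2/2 + 103*s^2 - 39*sqrt(2)*s/2 + 140*s + 60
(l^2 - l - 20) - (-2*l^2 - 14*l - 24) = 3*l^2 + 13*l + 4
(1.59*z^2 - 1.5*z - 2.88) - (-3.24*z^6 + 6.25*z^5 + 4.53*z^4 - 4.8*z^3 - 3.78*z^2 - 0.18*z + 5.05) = 3.24*z^6 - 6.25*z^5 - 4.53*z^4 + 4.8*z^3 + 5.37*z^2 - 1.32*z - 7.93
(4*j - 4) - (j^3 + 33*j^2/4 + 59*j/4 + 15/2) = -j^3 - 33*j^2/4 - 43*j/4 - 23/2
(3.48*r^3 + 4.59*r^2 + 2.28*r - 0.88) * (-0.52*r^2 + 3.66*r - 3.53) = -1.8096*r^5 + 10.35*r^4 + 3.3294*r^3 - 7.4003*r^2 - 11.2692*r + 3.1064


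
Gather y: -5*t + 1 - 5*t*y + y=-5*t + y*(1 - 5*t) + 1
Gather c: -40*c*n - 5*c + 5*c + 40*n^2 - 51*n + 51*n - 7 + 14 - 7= -40*c*n + 40*n^2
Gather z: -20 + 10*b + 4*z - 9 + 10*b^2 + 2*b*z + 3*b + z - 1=10*b^2 + 13*b + z*(2*b + 5) - 30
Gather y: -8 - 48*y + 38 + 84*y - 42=36*y - 12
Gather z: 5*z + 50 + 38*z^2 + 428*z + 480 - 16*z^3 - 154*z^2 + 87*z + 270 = -16*z^3 - 116*z^2 + 520*z + 800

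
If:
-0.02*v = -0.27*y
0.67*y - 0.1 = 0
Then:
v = 2.01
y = 0.15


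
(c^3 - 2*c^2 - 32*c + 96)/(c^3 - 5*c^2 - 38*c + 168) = (c - 4)/(c - 7)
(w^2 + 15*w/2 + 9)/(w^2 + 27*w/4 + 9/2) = 2*(2*w + 3)/(4*w + 3)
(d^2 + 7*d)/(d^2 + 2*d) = (d + 7)/(d + 2)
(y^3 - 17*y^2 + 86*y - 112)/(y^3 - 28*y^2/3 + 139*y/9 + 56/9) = 9*(y^2 - 10*y + 16)/(9*y^2 - 21*y - 8)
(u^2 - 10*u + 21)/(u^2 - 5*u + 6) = (u - 7)/(u - 2)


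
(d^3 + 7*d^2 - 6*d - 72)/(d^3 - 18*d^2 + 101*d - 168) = (d^2 + 10*d + 24)/(d^2 - 15*d + 56)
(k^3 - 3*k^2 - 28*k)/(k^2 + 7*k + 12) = k*(k - 7)/(k + 3)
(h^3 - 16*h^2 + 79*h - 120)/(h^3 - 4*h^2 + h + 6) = (h^2 - 13*h + 40)/(h^2 - h - 2)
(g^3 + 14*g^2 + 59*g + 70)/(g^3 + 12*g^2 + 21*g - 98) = (g^2 + 7*g + 10)/(g^2 + 5*g - 14)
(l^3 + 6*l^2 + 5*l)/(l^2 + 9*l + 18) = l*(l^2 + 6*l + 5)/(l^2 + 9*l + 18)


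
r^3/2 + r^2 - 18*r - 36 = (r/2 + 1)*(r - 6)*(r + 6)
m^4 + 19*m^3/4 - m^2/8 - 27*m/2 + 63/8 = (m - 1)*(m - 3/4)*(m + 3)*(m + 7/2)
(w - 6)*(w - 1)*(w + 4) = w^3 - 3*w^2 - 22*w + 24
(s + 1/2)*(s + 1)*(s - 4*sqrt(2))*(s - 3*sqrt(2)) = s^4 - 7*sqrt(2)*s^3 + 3*s^3/2 - 21*sqrt(2)*s^2/2 + 49*s^2/2 - 7*sqrt(2)*s/2 + 36*s + 12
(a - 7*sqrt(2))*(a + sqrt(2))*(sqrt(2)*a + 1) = sqrt(2)*a^3 - 11*a^2 - 20*sqrt(2)*a - 14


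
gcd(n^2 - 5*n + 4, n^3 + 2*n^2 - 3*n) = n - 1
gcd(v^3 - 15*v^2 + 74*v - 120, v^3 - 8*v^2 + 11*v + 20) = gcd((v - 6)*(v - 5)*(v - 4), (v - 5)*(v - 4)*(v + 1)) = v^2 - 9*v + 20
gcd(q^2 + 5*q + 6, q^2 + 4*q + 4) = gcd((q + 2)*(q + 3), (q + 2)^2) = q + 2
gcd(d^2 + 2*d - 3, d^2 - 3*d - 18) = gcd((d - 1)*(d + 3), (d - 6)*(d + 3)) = d + 3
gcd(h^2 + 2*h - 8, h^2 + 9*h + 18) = 1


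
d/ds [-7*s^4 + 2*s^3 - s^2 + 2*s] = -28*s^3 + 6*s^2 - 2*s + 2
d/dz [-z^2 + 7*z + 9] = 7 - 2*z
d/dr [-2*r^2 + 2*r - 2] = 2 - 4*r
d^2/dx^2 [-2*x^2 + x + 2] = -4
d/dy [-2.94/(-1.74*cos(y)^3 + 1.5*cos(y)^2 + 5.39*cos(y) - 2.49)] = (15.3468*cos(y)^2 - 8.82*cos(y) - 15.8466)*sin(y)/(1.74*cos(y)^3 - 1.5*cos(y)^2 - 5.39*cos(y) + 2.49)^2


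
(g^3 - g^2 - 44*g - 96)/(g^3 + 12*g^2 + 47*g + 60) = (g - 8)/(g + 5)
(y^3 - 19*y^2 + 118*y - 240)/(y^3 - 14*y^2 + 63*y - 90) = (y - 8)/(y - 3)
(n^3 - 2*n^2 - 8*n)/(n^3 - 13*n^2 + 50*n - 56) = n*(n + 2)/(n^2 - 9*n + 14)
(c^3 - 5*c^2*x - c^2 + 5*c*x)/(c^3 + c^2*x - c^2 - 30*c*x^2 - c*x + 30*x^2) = c/(c + 6*x)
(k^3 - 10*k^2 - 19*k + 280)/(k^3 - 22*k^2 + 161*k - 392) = (k + 5)/(k - 7)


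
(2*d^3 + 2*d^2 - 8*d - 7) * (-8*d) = -16*d^4 - 16*d^3 + 64*d^2 + 56*d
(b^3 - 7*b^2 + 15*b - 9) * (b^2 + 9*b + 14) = b^5 + 2*b^4 - 34*b^3 + 28*b^2 + 129*b - 126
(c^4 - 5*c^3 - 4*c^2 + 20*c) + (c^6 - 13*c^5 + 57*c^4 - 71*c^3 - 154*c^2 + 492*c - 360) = c^6 - 13*c^5 + 58*c^4 - 76*c^3 - 158*c^2 + 512*c - 360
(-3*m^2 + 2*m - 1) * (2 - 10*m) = 30*m^3 - 26*m^2 + 14*m - 2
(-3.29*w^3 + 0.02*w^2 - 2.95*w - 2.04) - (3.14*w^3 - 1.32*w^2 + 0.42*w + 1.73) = -6.43*w^3 + 1.34*w^2 - 3.37*w - 3.77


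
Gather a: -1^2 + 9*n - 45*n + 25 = 24 - 36*n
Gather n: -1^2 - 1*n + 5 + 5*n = 4*n + 4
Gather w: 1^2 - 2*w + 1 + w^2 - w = w^2 - 3*w + 2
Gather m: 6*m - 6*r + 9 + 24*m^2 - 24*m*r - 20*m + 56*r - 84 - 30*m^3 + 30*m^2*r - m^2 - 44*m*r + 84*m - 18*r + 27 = -30*m^3 + m^2*(30*r + 23) + m*(70 - 68*r) + 32*r - 48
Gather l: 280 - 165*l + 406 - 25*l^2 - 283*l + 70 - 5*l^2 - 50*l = -30*l^2 - 498*l + 756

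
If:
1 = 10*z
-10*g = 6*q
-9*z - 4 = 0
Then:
No Solution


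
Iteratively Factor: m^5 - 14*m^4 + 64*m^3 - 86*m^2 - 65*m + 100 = (m - 5)*(m^4 - 9*m^3 + 19*m^2 + 9*m - 20) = (m - 5)*(m + 1)*(m^3 - 10*m^2 + 29*m - 20) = (m - 5)*(m - 1)*(m + 1)*(m^2 - 9*m + 20) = (m - 5)^2*(m - 1)*(m + 1)*(m - 4)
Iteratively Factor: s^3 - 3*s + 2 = (s - 1)*(s^2 + s - 2) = (s - 1)^2*(s + 2)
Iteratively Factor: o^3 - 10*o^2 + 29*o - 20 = (o - 4)*(o^2 - 6*o + 5) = (o - 4)*(o - 1)*(o - 5)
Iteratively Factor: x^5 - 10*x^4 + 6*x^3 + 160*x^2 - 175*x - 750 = (x - 5)*(x^4 - 5*x^3 - 19*x^2 + 65*x + 150) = (x - 5)*(x + 2)*(x^3 - 7*x^2 - 5*x + 75) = (x - 5)^2*(x + 2)*(x^2 - 2*x - 15) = (x - 5)^3*(x + 2)*(x + 3)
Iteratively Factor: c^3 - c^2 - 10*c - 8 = (c + 2)*(c^2 - 3*c - 4) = (c + 1)*(c + 2)*(c - 4)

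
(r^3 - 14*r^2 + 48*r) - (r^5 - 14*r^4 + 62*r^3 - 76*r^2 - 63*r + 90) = -r^5 + 14*r^4 - 61*r^3 + 62*r^2 + 111*r - 90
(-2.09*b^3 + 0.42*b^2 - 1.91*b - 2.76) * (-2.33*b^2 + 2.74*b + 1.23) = 4.8697*b^5 - 6.7052*b^4 + 3.0304*b^3 + 1.714*b^2 - 9.9117*b - 3.3948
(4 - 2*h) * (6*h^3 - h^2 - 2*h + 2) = -12*h^4 + 26*h^3 - 12*h + 8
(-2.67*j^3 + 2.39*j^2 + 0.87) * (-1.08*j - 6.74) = 2.8836*j^4 + 15.4146*j^3 - 16.1086*j^2 - 0.9396*j - 5.8638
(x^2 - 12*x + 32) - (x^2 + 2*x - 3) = 35 - 14*x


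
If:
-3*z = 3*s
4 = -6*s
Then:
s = -2/3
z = 2/3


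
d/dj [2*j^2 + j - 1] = 4*j + 1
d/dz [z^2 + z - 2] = 2*z + 1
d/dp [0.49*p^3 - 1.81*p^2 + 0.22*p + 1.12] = 1.47*p^2 - 3.62*p + 0.22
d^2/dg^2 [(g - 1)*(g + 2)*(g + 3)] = 6*g + 8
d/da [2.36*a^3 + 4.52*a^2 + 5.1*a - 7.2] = 7.08*a^2 + 9.04*a + 5.1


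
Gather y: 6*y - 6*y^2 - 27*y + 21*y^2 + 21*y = 15*y^2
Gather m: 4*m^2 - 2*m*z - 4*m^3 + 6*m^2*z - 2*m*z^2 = -4*m^3 + m^2*(6*z + 4) + m*(-2*z^2 - 2*z)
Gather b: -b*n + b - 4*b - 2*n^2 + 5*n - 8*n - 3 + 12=b*(-n - 3) - 2*n^2 - 3*n + 9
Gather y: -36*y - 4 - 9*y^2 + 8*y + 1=-9*y^2 - 28*y - 3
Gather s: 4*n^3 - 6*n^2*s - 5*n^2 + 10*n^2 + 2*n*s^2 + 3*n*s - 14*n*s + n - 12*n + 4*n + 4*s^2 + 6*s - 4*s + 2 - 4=4*n^3 + 5*n^2 - 7*n + s^2*(2*n + 4) + s*(-6*n^2 - 11*n + 2) - 2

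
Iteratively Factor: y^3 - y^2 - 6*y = (y - 3)*(y^2 + 2*y) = (y - 3)*(y + 2)*(y)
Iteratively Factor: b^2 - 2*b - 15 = (b - 5)*(b + 3)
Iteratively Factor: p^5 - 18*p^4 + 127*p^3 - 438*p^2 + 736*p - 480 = (p - 4)*(p^4 - 14*p^3 + 71*p^2 - 154*p + 120) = (p - 4)^2*(p^3 - 10*p^2 + 31*p - 30) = (p - 4)^2*(p - 3)*(p^2 - 7*p + 10) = (p - 5)*(p - 4)^2*(p - 3)*(p - 2)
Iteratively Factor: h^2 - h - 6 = (h - 3)*(h + 2)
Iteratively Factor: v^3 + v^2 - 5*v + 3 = (v - 1)*(v^2 + 2*v - 3) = (v - 1)^2*(v + 3)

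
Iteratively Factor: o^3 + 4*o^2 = (o)*(o^2 + 4*o) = o^2*(o + 4)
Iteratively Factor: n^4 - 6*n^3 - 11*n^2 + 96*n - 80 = (n - 5)*(n^3 - n^2 - 16*n + 16) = (n - 5)*(n - 1)*(n^2 - 16) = (n - 5)*(n - 1)*(n + 4)*(n - 4)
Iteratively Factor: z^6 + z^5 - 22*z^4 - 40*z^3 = (z)*(z^5 + z^4 - 22*z^3 - 40*z^2) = z*(z + 4)*(z^4 - 3*z^3 - 10*z^2) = z^2*(z + 4)*(z^3 - 3*z^2 - 10*z) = z^3*(z + 4)*(z^2 - 3*z - 10) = z^3*(z - 5)*(z + 4)*(z + 2)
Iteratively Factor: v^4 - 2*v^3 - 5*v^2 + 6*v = (v - 1)*(v^3 - v^2 - 6*v) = (v - 1)*(v + 2)*(v^2 - 3*v) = (v - 3)*(v - 1)*(v + 2)*(v)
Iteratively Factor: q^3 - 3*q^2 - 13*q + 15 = (q + 3)*(q^2 - 6*q + 5) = (q - 5)*(q + 3)*(q - 1)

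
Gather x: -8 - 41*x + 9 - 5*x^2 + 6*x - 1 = -5*x^2 - 35*x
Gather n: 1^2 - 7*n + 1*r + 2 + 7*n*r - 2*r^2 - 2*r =n*(7*r - 7) - 2*r^2 - r + 3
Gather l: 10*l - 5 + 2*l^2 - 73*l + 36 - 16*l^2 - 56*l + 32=-14*l^2 - 119*l + 63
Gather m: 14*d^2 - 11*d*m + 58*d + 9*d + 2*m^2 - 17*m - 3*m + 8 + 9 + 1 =14*d^2 + 67*d + 2*m^2 + m*(-11*d - 20) + 18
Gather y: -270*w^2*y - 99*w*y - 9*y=y*(-270*w^2 - 99*w - 9)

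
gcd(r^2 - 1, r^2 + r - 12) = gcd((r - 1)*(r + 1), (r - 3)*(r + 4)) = 1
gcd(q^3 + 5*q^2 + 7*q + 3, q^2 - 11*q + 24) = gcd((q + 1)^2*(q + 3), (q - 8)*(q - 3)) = 1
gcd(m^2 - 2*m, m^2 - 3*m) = m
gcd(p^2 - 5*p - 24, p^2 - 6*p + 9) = 1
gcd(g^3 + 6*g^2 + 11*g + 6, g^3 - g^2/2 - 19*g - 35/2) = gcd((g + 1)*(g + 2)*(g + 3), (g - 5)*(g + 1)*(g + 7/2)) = g + 1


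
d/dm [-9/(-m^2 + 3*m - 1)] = 9*(3 - 2*m)/(m^2 - 3*m + 1)^2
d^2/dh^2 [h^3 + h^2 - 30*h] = 6*h + 2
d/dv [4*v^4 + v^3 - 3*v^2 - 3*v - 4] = 16*v^3 + 3*v^2 - 6*v - 3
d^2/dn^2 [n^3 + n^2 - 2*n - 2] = 6*n + 2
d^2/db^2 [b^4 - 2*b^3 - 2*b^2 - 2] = 12*b^2 - 12*b - 4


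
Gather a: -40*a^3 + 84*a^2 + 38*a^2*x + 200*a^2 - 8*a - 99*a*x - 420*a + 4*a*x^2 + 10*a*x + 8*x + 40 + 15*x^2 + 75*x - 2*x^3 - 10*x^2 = -40*a^3 + a^2*(38*x + 284) + a*(4*x^2 - 89*x - 428) - 2*x^3 + 5*x^2 + 83*x + 40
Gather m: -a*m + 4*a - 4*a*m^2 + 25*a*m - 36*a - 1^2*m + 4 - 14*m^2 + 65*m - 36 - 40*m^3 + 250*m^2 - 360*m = -32*a - 40*m^3 + m^2*(236 - 4*a) + m*(24*a - 296) - 32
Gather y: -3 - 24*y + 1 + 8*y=-16*y - 2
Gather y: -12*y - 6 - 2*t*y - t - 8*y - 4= -t + y*(-2*t - 20) - 10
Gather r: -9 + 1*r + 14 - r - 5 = 0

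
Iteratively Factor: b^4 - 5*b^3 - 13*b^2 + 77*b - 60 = (b - 1)*(b^3 - 4*b^2 - 17*b + 60) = (b - 1)*(b + 4)*(b^2 - 8*b + 15) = (b - 5)*(b - 1)*(b + 4)*(b - 3)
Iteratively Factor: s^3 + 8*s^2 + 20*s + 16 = (s + 2)*(s^2 + 6*s + 8) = (s + 2)^2*(s + 4)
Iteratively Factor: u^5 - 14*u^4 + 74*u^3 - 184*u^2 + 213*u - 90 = (u - 3)*(u^4 - 11*u^3 + 41*u^2 - 61*u + 30) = (u - 5)*(u - 3)*(u^3 - 6*u^2 + 11*u - 6) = (u - 5)*(u - 3)*(u - 2)*(u^2 - 4*u + 3) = (u - 5)*(u - 3)*(u - 2)*(u - 1)*(u - 3)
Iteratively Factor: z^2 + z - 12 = (z + 4)*(z - 3)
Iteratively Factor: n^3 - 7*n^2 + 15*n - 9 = (n - 3)*(n^2 - 4*n + 3) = (n - 3)^2*(n - 1)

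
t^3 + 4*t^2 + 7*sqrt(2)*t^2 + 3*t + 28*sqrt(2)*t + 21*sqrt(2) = (t + 1)*(t + 3)*(t + 7*sqrt(2))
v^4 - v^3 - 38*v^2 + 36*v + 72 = (v - 6)*(v - 2)*(v + 1)*(v + 6)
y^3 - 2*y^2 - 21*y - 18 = (y - 6)*(y + 1)*(y + 3)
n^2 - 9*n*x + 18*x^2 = (n - 6*x)*(n - 3*x)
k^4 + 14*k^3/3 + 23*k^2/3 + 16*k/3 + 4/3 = (k + 2/3)*(k + 1)^2*(k + 2)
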